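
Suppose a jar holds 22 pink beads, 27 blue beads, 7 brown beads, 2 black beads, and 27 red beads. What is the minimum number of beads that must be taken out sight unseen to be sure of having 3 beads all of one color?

Treat the 5 colors as pigeonholes.
The worst case takes 2 beads of each color without reaching 3 of any: 5 × 2 = 10.
The next bead must bring some color to 3, so 10 + 1 = 11.

11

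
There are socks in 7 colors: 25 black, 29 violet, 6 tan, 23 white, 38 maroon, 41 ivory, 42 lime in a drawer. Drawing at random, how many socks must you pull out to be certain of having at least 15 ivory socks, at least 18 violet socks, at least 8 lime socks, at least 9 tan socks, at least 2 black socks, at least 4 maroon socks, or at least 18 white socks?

66

Each of the 7 colors has its own threshold; avoid all of them simultaneously.
The worst case stops just short of every target: 1 black, 17 violet, all 6 tan, 17 white, 3 maroon, 14 ivory, 7 lime — 1 + 17 + 6 + 17 + 3 + 14 + 7 = 65 socks.
One more sock must push some color to its target, so 65 + 1 = 66.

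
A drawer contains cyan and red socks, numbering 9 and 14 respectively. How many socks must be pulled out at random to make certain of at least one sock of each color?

15

The hardest color to obtain is cyan: we could draw every other sock first — 23 − 9 = 14 socks — without a single cyan one.
The next draw must be cyan, so 14 + 1 = 15.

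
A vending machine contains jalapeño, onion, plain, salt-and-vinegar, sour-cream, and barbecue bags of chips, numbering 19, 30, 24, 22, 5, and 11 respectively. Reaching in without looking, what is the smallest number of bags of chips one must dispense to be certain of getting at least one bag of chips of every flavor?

107

The hardest flavor to obtain is sour-cream: we could draw every other bag of chips first — 111 − 5 = 106 bags of chips — without a single sour-cream one.
The next draw must be sour-cream, so 106 + 1 = 107.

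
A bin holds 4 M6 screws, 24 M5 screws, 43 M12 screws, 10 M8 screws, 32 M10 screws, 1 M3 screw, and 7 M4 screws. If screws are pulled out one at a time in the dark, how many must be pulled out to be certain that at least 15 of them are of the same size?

Treat the 7 sizes as pigeonholes.
In the worst case we take at most 14 of each size, but all 4 M6, all 10 M8, all 1 M3, and all 7 M4 (fewer than 14), giving 4 + 14 + 14 + 10 + 14 + 1 + 7 = 64.
One more screw then forces some size to 15, so 64 + 1 = 65.

65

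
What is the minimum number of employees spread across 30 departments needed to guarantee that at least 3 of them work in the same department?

61

There are 30 departments acting as pigeonholes.
With 30 × 2 = 60 employees we could place exactly 2 in each, with no class reaching 3.
One more forces some class to hold 3, so 60 + 1 = 61.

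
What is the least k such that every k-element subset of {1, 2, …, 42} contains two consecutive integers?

22

Partition {1, …, 42} into 21 pairs: {1,2}, {3,4}, …, {41,42}.
Choosing 21 integers — say the 21 even numbers 2, 4, …, 42 — takes one from each pair and avoids the property.
Choosing 22 forces two into the same pair by pigeonhole, and those are consecutive. So 22.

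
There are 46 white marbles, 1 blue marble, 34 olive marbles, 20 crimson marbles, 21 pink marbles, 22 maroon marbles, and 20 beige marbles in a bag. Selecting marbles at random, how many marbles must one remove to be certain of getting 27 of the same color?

137

In the worst case we take at most 26 of each color, but all 1 blue, all 20 crimson, all 21 pink, all 22 maroon, and all 20 beige (fewer than 26), giving 26 + 1 + 26 + 20 + 21 + 22 + 20 = 136.
One more marble then forces some color to 27, so 136 + 1 = 137.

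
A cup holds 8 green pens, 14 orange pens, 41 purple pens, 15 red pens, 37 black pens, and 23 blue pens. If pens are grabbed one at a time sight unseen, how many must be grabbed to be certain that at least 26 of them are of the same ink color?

In the worst case we take at most 25 of each ink color, but all 8 green, all 14 orange, all 15 red, and all 23 blue (fewer than 25), giving 8 + 14 + 25 + 15 + 25 + 23 = 110.
One more pen then forces some ink color to 26, so 110 + 1 = 111.

111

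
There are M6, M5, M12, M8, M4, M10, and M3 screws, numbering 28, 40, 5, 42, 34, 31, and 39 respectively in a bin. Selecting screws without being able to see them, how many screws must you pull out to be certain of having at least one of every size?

The hardest size to obtain is M12: we could draw every other screw first — 219 − 5 = 214 screws — without a single M12 one.
The next draw must be M12, so 214 + 1 = 215.

215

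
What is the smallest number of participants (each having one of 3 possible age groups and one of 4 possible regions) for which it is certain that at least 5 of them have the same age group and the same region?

49

There are 3 × 4 = 12 (age group, region) combinations acting as pigeonholes.
With 12 × 4 = 48 participants we could place exactly 4 in each, with no (age group, region) pair reaching 5.
One more forces some (age group, region) pair to hold 5, so 48 + 1 = 49.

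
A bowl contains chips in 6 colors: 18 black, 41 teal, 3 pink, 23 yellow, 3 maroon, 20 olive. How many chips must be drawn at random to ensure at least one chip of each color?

The hardest color to obtain is pink: we could draw every other chip first — 108 − 3 = 105 chips — without a single pink one.
The next draw must be pink, so 105 + 1 = 106.

106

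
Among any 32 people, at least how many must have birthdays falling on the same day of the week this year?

There are 7 days of the week, which serve as the pigeonholes.
If each of the 7 days of the week held at most 4, the total would be at most 7 × 4 = 28 < 32, a contradiction.
So at least one holds ⌈32/7⌉ = 5.

5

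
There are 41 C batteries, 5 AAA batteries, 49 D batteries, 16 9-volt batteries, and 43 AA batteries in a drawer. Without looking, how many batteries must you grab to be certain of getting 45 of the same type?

In the worst case we take at most 44 of each type, but all 41 C, all 5 AAA, all 16 9-volt, and all 43 AA (fewer than 44), giving 41 + 5 + 44 + 16 + 43 = 149.
One more battery then forces some type to 45, so 149 + 1 = 150.

150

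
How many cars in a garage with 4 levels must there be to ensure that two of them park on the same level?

There are 4 levels acting as pigeonholes.
With 4 cars we could place one in each, avoiding any repeat.
One more forces some class to hold 2, so 4 + 1 = 5.

5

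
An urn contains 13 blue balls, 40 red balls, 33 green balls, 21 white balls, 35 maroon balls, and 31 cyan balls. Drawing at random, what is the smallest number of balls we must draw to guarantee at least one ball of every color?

161

The hardest color to obtain is blue: we could draw every other ball first — 173 − 13 = 160 balls — without a single blue one.
The next draw must be blue, so 160 + 1 = 161.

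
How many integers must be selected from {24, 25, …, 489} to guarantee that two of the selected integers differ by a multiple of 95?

Use the pigeonhole principle on residue classes: group the integers by remainder mod 95; there are 95 residue classes, each nonempty in this range.
Choosing one from each class (95 integers) avoids any shared remainder.
One more choice must repeat a class, so two differ by a multiple of 95. Hence 95 + 1 = 96.

96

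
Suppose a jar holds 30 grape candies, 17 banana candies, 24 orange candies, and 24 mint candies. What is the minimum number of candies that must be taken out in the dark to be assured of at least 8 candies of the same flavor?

The worst case takes 7 candies of each flavor without reaching 8 of any: 4 × 7 = 28.
The next candy must bring some flavor to 8, so 28 + 1 = 29.

29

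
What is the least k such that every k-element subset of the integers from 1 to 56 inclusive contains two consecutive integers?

29

Partition {1, …, 56} into 28 pairs: {1,2}, {3,4}, …, {55,56}.
Choosing 28 integers — say the 28 even numbers 2, 4, …, 56 — takes one from each pair and avoids the property.
Choosing 29 forces two into the same pair by pigeonhole, and those are consecutive. So 29.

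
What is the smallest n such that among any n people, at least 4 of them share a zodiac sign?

There are 12 zodiac signs acting as pigeonholes.
With 12 × 3 = 36 people we could place exactly 3 in each, with no class reaching 4.
One more forces some class to hold 4, so 36 + 1 = 37.

37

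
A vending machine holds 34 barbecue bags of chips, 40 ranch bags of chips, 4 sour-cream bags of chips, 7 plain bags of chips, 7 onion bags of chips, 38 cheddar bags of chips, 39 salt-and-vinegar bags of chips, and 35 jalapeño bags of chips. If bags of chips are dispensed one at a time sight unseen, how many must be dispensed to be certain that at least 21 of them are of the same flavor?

Treat the 8 flavors as pigeonholes.
In the worst case we take at most 20 of each flavor, but all 4 sour-cream, all 7 plain, and all 7 onion (fewer than 20), giving 20 + 20 + 4 + 7 + 7 + 20 + 20 + 20 = 118.
One more bag of chips then forces some flavor to 21, so 118 + 1 = 119.

119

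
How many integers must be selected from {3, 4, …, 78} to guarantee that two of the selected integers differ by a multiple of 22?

23

Use the pigeonhole principle on residue classes: group the integers by remainder mod 22; there are 22 residue classes, each nonempty in this range.
Choosing one from each class (22 integers) avoids any shared remainder.
One more choice must repeat a class, so two differ by a multiple of 22. Hence 22 + 1 = 23.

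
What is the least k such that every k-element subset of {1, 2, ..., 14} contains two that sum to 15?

Partition {1, …, 14} into 7 pairs: {1,14}, {2,13}, …, {7,8}.
Choosing 7 integers — say the integers 1 through 7 — takes one from each pair and avoids the property.
Choosing 8 forces two into the same pair by pigeonhole, and those sum to 15. So 8.

8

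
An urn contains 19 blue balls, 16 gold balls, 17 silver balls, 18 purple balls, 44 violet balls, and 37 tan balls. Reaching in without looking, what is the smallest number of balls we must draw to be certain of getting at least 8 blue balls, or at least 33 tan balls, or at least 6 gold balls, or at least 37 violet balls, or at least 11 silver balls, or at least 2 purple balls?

The worst case stops just short of every target: 7 blue, 5 gold, 10 silver, 1 purple, 36 violet, 32 tan — 7 + 5 + 10 + 1 + 36 + 32 = 91 balls.
One more ball must push some color to its target, so 91 + 1 = 92.

92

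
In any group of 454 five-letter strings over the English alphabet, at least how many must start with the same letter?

18

If each of the 26 possible first letters held at most 17, the total would be at most 26 × 17 = 442 < 454, a contradiction.
So at least one holds ⌈454/26⌉ = 18.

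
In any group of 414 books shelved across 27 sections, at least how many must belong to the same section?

16

The 414 books fall into 27 sections.
If each of the 27 sections held at most 15, the total would be at most 27 × 15 = 405 < 414, a contradiction.
So at least one holds ⌈414/27⌉ = 16.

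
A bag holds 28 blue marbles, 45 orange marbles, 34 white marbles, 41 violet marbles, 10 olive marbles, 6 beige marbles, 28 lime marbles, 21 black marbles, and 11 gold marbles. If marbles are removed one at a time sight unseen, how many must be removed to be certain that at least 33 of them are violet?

216

The worst case draws every non-violet marble first: 28 + 45 + 34 + 10 + 6 + 28 + 21 + 11 = 183.
The next 33 draws are then forced to be violet, giving 183 + 33 = 216.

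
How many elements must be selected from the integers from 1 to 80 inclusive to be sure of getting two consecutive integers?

41

Partition {1, …, 80} into 40 pairs: {1,2}, {3,4}, …, {79,80}.
Choosing 40 integers — say the 40 even numbers 2, 4, …, 80 — takes one from each pair and avoids the property.
Choosing 41 forces two into the same pair by pigeonhole, and those are consecutive. So 41.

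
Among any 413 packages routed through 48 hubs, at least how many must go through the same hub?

The 413 packages fall into 48 hubs.
If each of the 48 hubs held at most 8, the total would be at most 48 × 8 = 384 < 413, a contradiction.
So at least one holds ⌈413/48⌉ = 9.

9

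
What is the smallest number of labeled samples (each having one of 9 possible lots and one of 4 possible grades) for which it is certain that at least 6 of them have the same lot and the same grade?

181

There are 9 × 4 = 36 (lot, grade) combinations acting as pigeonholes.
With 36 × 5 = 180 labeled samples we could place exactly 5 in each, with no (lot, grade) pair reaching 6.
One more forces some (lot, grade) pair to hold 6, so 180 + 1 = 181.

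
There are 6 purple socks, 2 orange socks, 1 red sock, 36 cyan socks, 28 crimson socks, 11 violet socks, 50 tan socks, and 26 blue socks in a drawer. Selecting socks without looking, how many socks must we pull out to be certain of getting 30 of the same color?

In the worst case we take at most 29 of each color, but all 6 purple, all 2 orange, all 1 red, all 28 crimson, all 11 violet, and all 26 blue (fewer than 29), giving 6 + 2 + 1 + 29 + 28 + 11 + 29 + 26 = 132.
One more sock then forces some color to 30, so 132 + 1 = 133.

133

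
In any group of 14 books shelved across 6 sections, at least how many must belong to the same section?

The 14 books fall into 6 sections.
If each of the 6 sections held at most 2, the total would be at most 6 × 2 = 12 < 14, a contradiction.
So at least one holds ⌈14/6⌉ = 3.

3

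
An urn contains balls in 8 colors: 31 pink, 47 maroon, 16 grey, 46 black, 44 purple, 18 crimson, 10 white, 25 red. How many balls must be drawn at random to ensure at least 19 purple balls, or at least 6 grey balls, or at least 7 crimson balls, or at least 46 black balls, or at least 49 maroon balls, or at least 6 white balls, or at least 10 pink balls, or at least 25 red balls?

Each of the 8 colors has its own threshold; avoid all of them simultaneously.
The worst case stops just short of every target: 9 pink, all 47 maroon, 5 grey, 45 black, 18 purple, 6 crimson, 5 white, 24 red — 9 + 47 + 5 + 45 + 18 + 6 + 5 + 24 = 159 balls.
One more ball must push some color to its target, so 159 + 1 = 160.

160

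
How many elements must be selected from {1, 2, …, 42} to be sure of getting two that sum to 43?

22

Partition {1, …, 42} into 21 pairs: {1,42}, {2,41}, …, {21,22}.
Choosing 21 integers — say the integers 1 through 21 — takes one from each pair and avoids the property.
Choosing 22 forces two into the same pair by pigeonhole, and those sum to 43. So 22.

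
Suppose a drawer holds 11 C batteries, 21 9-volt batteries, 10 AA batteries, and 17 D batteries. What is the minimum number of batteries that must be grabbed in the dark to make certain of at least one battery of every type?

50

The hardest type to obtain is AA: we could draw every other battery first — 59 − 10 = 49 batteries — without a single AA one.
The next draw must be AA, so 49 + 1 = 50.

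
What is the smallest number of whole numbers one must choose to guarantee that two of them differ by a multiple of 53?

54

Two integers differ by a multiple of 53 exactly when they share a remainder mod 53.
There are 53 residue classes mod 53, so 53 integers can all lie in distinct classes.
One more integer must repeat a residue, giving a difference divisible by 53. So n = 53 + 1 = 54.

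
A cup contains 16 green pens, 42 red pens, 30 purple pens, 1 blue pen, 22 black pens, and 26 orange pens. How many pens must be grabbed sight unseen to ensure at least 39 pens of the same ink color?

134

Treat the 6 ink colors as pigeonholes.
In the worst case we take at most 38 of each ink color, but all 16 green, all 30 purple, all 1 blue, all 22 black, and all 26 orange (fewer than 38), giving 16 + 38 + 30 + 1 + 22 + 26 = 133.
One more pen then forces some ink color to 39, so 133 + 1 = 134.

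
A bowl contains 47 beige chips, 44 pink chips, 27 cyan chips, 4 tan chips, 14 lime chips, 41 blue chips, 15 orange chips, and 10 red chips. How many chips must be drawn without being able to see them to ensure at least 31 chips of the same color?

161

In the worst case we take at most 30 of each color, but all 27 cyan, all 4 tan, all 14 lime, all 15 orange, and all 10 red (fewer than 30), giving 30 + 30 + 27 + 4 + 14 + 30 + 15 + 10 = 160.
One more chip then forces some color to 31, so 160 + 1 = 161.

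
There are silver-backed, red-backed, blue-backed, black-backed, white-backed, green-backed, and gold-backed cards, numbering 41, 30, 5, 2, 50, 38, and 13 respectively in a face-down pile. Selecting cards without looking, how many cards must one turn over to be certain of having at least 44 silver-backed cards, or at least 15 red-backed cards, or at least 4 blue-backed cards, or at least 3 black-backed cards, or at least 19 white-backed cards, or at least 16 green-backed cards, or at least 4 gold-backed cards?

The worst case stops just short of every target: all 41 silver-backed, 14 red-backed, 3 blue-backed, 2 black-backed, 18 white-backed, 15 green-backed, 3 gold-backed — 41 + 14 + 3 + 2 + 18 + 15 + 3 = 96 cards.
One more card must push some back color to its target, so 96 + 1 = 97.

97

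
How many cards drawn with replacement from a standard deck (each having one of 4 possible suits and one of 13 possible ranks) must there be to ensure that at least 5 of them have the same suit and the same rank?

209

There are 4 × 13 = 52 (suit, rank) combinations acting as pigeonholes.
With 52 × 4 = 208 cards drawn with replacement from a standard deck we could place exactly 4 in each, with no (suit, rank) pair reaching 5.
One more forces some (suit, rank) pair to hold 5, so 208 + 1 = 209.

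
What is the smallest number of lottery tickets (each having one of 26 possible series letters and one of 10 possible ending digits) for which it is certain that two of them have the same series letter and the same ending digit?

There are 26 × 10 = 260 (series letter, ending digit) combinations acting as pigeonholes.
With 260 lottery tickets we could place one in each, avoiding any repeat.
One more forces some (series letter, ending digit) pair to hold 2, so 260 + 1 = 261.

261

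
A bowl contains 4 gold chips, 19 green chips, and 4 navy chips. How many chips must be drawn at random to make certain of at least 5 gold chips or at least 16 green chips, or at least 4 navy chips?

23

The worst case stops just short of every target: 4 gold, 15 green, 3 navy — 4 + 15 + 3 = 22 chips.
One more chip must push some color to its target, so 22 + 1 = 23.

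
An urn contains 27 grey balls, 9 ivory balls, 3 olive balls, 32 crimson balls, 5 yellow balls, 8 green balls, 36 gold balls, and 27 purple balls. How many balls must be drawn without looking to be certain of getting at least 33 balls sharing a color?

In the worst case we take at most 32 of each color, but all 27 grey, all 9 ivory, all 3 olive, all 5 yellow, all 8 green, and all 27 purple (fewer than 32), giving 27 + 9 + 3 + 32 + 5 + 8 + 32 + 27 = 143.
One more ball then forces some color to 33, so 143 + 1 = 144.

144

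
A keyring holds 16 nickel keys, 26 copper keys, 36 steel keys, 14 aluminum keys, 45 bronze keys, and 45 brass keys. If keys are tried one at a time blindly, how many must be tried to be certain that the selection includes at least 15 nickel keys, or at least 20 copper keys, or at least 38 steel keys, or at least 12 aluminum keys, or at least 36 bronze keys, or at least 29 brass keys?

144

The worst case stops just short of every target: 14 nickel, 19 copper, all 36 steel, 11 aluminum, 35 bronze, 28 brass — 14 + 19 + 36 + 11 + 35 + 28 = 143 keys.
One more key must push some type to its target, so 143 + 1 = 144.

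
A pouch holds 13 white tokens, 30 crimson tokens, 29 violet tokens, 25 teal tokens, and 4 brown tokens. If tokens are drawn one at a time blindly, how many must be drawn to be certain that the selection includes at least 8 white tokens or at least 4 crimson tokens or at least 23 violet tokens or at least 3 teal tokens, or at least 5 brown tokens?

39

Each of the 5 colors has its own threshold; avoid all of them simultaneously.
The worst case stops just short of every target: 7 white, 3 crimson, 22 violet, 2 teal, 4 brown — 7 + 3 + 22 + 2 + 4 = 38 tokens.
One more token must push some color to its target, so 38 + 1 = 39.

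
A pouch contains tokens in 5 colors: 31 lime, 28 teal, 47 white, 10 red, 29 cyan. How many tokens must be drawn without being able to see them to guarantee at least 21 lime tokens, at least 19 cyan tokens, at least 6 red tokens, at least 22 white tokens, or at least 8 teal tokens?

72

The worst case stops just short of every target: 20 lime, 7 teal, 21 white, 5 red, 18 cyan — 20 + 7 + 21 + 5 + 18 = 71 tokens.
One more token must push some color to its target, so 71 + 1 = 72.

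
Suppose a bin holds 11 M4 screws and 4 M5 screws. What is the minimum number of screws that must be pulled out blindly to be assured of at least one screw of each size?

The hardest size to obtain is M5: we could draw every other screw first — 15 − 4 = 11 screws — without a single M5 one.
The next draw must be M5, so 11 + 1 = 12.

12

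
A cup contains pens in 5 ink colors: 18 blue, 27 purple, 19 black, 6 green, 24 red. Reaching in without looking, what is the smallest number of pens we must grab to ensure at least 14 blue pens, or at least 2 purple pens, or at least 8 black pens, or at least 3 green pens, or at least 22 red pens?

The worst case stops just short of every target: 13 blue, 1 purple, 7 black, 2 green, 21 red — 13 + 1 + 7 + 2 + 21 = 44 pens.
One more pen must push some ink color to its target, so 44 + 1 = 45.

45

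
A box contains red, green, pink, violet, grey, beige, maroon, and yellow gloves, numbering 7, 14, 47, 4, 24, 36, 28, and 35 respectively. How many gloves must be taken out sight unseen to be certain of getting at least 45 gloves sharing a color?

193

Treat the 8 colors as pigeonholes.
In the worst case we take at most 44 of each color, but all 7 red, all 14 green, all 4 violet, all 24 grey, all 36 beige, all 28 maroon, and all 35 yellow (fewer than 44), giving 7 + 14 + 44 + 4 + 24 + 36 + 28 + 35 = 192.
One more glove then forces some color to 45, so 192 + 1 = 193.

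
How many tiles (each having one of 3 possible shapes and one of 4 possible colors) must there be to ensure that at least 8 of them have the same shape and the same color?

85

There are 3 × 4 = 12 (shape, color) combinations acting as pigeonholes.
With 12 × 7 = 84 tiles we could place exactly 7 in each, with no (shape, color) pair reaching 8.
One more forces some (shape, color) pair to hold 8, so 84 + 1 = 85.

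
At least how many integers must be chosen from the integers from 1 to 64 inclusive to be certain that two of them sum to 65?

Partition {1, …, 64} into 32 pairs: {1,64}, {2,63}, …, {32,33}.
Choosing 32 integers — say the integers 1 through 32 — takes one from each pair and avoids the property.
Choosing 33 forces two into the same pair by pigeonhole, and those sum to 65. So 33.

33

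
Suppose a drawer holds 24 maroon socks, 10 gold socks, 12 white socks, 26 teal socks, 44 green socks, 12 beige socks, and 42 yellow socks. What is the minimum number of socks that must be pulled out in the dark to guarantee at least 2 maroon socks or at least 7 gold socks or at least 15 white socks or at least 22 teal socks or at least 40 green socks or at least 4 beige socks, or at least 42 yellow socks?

Each of the 7 colors has its own threshold; avoid all of them simultaneously.
The worst case stops just short of every target: 1 maroon, 6 gold, all 12 white, 21 teal, 39 green, 3 beige, 41 yellow — 1 + 6 + 12 + 21 + 39 + 3 + 41 = 123 socks.
One more sock must push some color to its target, so 123 + 1 = 124.

124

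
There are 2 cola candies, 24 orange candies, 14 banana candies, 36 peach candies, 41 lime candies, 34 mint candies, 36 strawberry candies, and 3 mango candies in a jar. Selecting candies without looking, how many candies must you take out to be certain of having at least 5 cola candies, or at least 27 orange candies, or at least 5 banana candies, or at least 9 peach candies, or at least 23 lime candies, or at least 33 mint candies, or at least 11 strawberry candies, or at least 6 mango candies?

Each of the 8 flavors has its own threshold; avoid all of them simultaneously.
The worst case stops just short of every target: all 2 cola, all 24 orange, 4 banana, 8 peach, 22 lime, 32 mint, 10 strawberry, all 3 mango — 2 + 24 + 4 + 8 + 22 + 32 + 10 + 3 = 105 candies.
One more candy must push some flavor to its target, so 105 + 1 = 106.

106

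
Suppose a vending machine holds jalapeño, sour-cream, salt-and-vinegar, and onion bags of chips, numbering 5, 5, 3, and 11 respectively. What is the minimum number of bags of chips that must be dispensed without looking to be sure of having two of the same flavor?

Treat the 4 flavors as pigeonholes.
The worst case takes 1 bag of chips of each flavor without reaching 2 of any: 4 × 1 = 4.
The next bag of chips must bring some flavor to 2, so 4 + 1 = 5.

5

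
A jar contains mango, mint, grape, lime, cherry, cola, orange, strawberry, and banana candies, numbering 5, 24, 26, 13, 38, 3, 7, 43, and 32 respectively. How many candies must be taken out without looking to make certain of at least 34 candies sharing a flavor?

In the worst case we take at most 33 of each flavor, but all 5 mango, all 24 mint, all 26 grape, all 13 lime, all 3 cola, all 7 orange, and all 32 banana (fewer than 33), giving 5 + 24 + 26 + 13 + 33 + 3 + 7 + 33 + 32 = 176.
One more candy then forces some flavor to 34, so 176 + 1 = 177.

177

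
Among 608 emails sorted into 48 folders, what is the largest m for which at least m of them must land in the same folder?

If each of the 48 folders held at most 12, the total would be at most 48 × 12 = 576 < 608, a contradiction.
So at least one holds ⌈608/48⌉ = 13.

13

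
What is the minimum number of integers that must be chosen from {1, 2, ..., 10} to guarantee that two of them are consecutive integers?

6

Partition {1, …, 10} into 5 pairs: {1,2}, {3,4}, …, {9,10}.
Choosing 5 integers — say the 5 even numbers 2, 4, …, 10 — takes one from each pair and avoids the property.
Choosing 6 forces two into the same pair by pigeonhole, and those are consecutive. So 6.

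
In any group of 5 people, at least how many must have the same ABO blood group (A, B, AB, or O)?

2

If each of the 4 ABO blood groups held at most 1, the total would be at most 4 × 1 = 4 < 5, a contradiction.
So at least one holds ⌈5/4⌉ = 2.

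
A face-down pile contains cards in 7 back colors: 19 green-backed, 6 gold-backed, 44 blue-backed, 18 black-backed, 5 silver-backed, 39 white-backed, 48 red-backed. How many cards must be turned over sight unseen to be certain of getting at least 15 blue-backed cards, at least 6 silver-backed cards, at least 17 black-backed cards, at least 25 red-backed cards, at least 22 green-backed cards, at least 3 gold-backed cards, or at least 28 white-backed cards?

108

The worst case stops just short of every target: all 19 green-backed, 2 gold-backed, 14 blue-backed, 16 black-backed, 5 silver-backed, 27 white-backed, 24 red-backed — 19 + 2 + 14 + 16 + 5 + 27 + 24 = 107 cards.
One more card must push some back color to its target, so 107 + 1 = 108.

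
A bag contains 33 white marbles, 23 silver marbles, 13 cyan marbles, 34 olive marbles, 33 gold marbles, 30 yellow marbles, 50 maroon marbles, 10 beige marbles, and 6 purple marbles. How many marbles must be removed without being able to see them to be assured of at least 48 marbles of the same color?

230

In the worst case we take at most 47 of each color, but all 33 white, all 23 silver, all 13 cyan, all 34 olive, all 33 gold, all 30 yellow, all 10 beige, and all 6 purple (fewer than 47), giving 33 + 23 + 13 + 34 + 33 + 30 + 47 + 10 + 6 = 229.
One more marble then forces some color to 48, so 229 + 1 = 230.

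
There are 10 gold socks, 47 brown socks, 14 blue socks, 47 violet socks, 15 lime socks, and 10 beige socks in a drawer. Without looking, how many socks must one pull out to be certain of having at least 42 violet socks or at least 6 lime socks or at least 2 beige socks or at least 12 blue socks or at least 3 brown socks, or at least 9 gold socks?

The worst case stops just short of every target: 8 gold, 2 brown, 11 blue, 41 violet, 5 lime, 1 beige — 8 + 2 + 11 + 41 + 5 + 1 = 68 socks.
One more sock must push some color to its target, so 68 + 1 = 69.

69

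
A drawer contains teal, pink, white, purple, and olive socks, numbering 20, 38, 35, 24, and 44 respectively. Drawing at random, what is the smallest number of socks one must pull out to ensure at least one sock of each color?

142

The hardest color to obtain is teal: we could draw every other sock first — 161 − 20 = 141 socks — without a single teal one.
The next draw must be teal, so 141 + 1 = 142.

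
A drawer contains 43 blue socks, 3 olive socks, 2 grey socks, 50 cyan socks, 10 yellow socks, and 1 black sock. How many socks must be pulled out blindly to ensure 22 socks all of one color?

Treat the 6 colors as pigeonholes.
In the worst case we take at most 21 of each color, but all 3 olive, all 2 grey, all 10 yellow, and all 1 black (fewer than 21), giving 21 + 3 + 2 + 21 + 10 + 1 = 58.
One more sock then forces some color to 22, so 58 + 1 = 59.

59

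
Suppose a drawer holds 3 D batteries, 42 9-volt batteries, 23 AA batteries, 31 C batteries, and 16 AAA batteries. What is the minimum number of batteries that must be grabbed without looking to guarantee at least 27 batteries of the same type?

95

In the worst case we take at most 26 of each type, but all 3 D, all 23 AA, and all 16 AAA (fewer than 26), giving 3 + 26 + 23 + 26 + 16 = 94.
One more battery then forces some type to 27, so 94 + 1 = 95.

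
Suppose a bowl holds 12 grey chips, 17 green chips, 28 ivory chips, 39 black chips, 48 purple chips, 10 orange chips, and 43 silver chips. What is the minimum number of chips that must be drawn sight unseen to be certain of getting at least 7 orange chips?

The worst case draws every non-orange chip first: 12 + 17 + 28 + 39 + 48 + 43 = 187.
The next 7 draws are then forced to be orange, giving 187 + 7 = 194.

194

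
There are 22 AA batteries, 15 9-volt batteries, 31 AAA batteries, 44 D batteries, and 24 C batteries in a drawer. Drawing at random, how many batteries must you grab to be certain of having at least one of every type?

The hardest type to obtain is 9-volt: we could draw every other battery first — 136 − 15 = 121 batteries — without a single 9-volt one.
The next draw must be 9-volt, so 121 + 1 = 122.

122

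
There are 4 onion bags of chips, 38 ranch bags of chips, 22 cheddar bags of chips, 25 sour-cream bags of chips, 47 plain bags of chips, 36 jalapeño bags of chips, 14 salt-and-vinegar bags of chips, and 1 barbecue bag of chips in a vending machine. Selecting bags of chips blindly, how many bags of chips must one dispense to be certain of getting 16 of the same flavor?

95

In the worst case we take at most 15 of each flavor, but all 4 onion, all 14 salt-and-vinegar, and all 1 barbecue (fewer than 15), giving 4 + 15 + 15 + 15 + 15 + 15 + 14 + 1 = 94.
One more bag of chips then forces some flavor to 16, so 94 + 1 = 95.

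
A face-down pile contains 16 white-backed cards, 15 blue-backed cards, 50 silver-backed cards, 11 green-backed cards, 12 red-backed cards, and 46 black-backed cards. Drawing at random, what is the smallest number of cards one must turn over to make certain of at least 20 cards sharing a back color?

In the worst case we take at most 19 of each back color, but all 16 white-backed, all 15 blue-backed, all 11 green-backed, and all 12 red-backed (fewer than 19), giving 16 + 15 + 19 + 11 + 12 + 19 = 92.
One more card then forces some back color to 20, so 92 + 1 = 93.

93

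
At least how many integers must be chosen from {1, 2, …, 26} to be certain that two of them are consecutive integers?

Partition {1, …, 26} into 13 pairs: {1,2}, {3,4}, …, {25,26}.
Choosing 13 integers — say the 13 even numbers 2, 4, …, 26 — takes one from each pair and avoids the property.
Choosing 14 forces two into the same pair by pigeonhole, and those are consecutive. So 14.

14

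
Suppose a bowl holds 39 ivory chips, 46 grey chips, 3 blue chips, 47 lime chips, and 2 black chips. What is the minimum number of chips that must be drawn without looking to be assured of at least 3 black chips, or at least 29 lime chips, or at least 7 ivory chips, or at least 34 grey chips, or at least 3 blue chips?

72

Each of the 5 colors has its own threshold; avoid all of them simultaneously.
The worst case stops just short of every target: 6 ivory, 33 grey, 2 blue, 28 lime, 2 black — 6 + 33 + 2 + 28 + 2 = 71 chips.
One more chip must push some color to its target, so 71 + 1 = 72.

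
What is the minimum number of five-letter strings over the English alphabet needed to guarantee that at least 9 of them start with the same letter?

209

There are 26 possible first letters acting as pigeonholes.
With 26 × 8 = 208 five-letter strings over the English alphabet we could place exactly 8 in each, with no class reaching 9.
One more forces some class to hold 9, so 208 + 1 = 209.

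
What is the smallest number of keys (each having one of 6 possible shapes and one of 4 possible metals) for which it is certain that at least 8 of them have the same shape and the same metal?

169

There are 6 × 4 = 24 (shape, metal) combinations acting as pigeonholes.
With 24 × 7 = 168 keys we could place exactly 7 in each, with no (shape, metal) pair reaching 8.
One more forces some (shape, metal) pair to hold 8, so 168 + 1 = 169.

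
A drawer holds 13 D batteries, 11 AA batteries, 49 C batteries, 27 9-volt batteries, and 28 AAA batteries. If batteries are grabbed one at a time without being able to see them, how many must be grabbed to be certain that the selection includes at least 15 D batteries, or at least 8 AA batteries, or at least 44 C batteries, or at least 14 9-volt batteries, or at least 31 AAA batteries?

The worst case stops just short of every target: all 13 D, 7 AA, 43 C, 13 9-volt, all 28 AAA — 13 + 7 + 43 + 13 + 28 = 104 batteries.
One more battery must push some type to its target, so 104 + 1 = 105.

105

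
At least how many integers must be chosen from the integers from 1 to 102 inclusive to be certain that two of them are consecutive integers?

Partition {1, …, 102} into 51 pairs: {1,2}, {3,4}, …, {101,102}.
Choosing 51 integers — say the 51 even numbers 2, 4, …, 102 — takes one from each pair and avoids the property.
Choosing 52 forces two into the same pair by pigeonhole, and those are consecutive. So 52.

52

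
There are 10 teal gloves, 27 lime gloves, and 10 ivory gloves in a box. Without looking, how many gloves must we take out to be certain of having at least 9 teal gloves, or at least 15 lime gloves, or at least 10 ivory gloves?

The worst case stops just short of every target: 8 teal, 14 lime, 9 ivory — 8 + 14 + 9 = 31 gloves.
One more glove must push some color to its target, so 31 + 1 = 32.

32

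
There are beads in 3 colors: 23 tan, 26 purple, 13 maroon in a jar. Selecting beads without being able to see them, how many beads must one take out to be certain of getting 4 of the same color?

The worst case takes 3 beads of each color without reaching 4 of any: 3 × 3 = 9.
The next bead must bring some color to 4, so 9 + 1 = 10.

10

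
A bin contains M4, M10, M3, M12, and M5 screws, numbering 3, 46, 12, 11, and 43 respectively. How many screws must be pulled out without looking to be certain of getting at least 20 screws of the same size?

Treat the 5 sizes as pigeonholes.
In the worst case we take at most 19 of each size, but all 3 M4, all 12 M3, and all 11 M12 (fewer than 19), giving 3 + 19 + 12 + 11 + 19 = 64.
One more screw then forces some size to 20, so 64 + 1 = 65.

65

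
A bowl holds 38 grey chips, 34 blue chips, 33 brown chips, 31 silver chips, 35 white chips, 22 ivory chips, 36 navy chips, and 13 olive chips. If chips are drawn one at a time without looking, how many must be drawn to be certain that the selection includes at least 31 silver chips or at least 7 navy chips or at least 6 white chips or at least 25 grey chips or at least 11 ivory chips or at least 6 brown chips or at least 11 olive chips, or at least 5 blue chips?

95

The worst case stops just short of every target: 24 grey, 4 blue, 5 brown, 30 silver, 5 white, 10 ivory, 6 navy, 10 olive — 24 + 4 + 5 + 30 + 5 + 10 + 6 + 10 = 94 chips.
One more chip must push some color to its target, so 94 + 1 = 95.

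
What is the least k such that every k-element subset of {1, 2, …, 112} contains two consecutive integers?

Partition {1, …, 112} into 56 pairs: {1,2}, {3,4}, …, {111,112}.
Choosing 56 integers — say the 56 even numbers 2, 4, …, 112 — takes one from each pair and avoids the property.
Choosing 57 forces two into the same pair by pigeonhole, and those are consecutive. So 57.

57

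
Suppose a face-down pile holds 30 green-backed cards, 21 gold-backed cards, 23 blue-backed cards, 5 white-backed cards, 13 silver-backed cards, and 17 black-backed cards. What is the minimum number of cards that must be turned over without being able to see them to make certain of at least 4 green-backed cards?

83

The worst case draws every non-green-backed card first: 21 + 23 + 5 + 13 + 17 = 79.
The next 4 draws are then forced to be green-backed, giving 79 + 4 = 83.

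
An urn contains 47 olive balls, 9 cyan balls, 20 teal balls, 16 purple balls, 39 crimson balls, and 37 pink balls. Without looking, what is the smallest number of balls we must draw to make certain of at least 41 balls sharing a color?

162

Treat the 6 colors as pigeonholes.
In the worst case we take at most 40 of each color, but all 9 cyan, all 20 teal, all 16 purple, all 39 crimson, and all 37 pink (fewer than 40), giving 40 + 9 + 20 + 16 + 39 + 37 = 161.
One more ball then forces some color to 41, so 161 + 1 = 162.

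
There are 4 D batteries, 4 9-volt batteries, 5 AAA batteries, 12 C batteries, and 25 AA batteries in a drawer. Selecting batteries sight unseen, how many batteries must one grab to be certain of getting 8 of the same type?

28

Treat the 5 types as pigeonholes.
In the worst case we take at most 7 of each type, but all 4 D, all 4 9-volt, and all 5 AAA (fewer than 7), giving 4 + 4 + 5 + 7 + 7 = 27.
One more battery then forces some type to 8, so 27 + 1 = 28.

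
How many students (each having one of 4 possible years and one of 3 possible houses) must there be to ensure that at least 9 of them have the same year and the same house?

There are 4 × 3 = 12 (year, house) combinations acting as pigeonholes.
With 12 × 8 = 96 students we could place exactly 8 in each, with no (year, house) pair reaching 9.
One more forces some (year, house) pair to hold 9, so 96 + 1 = 97.

97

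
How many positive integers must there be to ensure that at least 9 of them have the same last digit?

81

There are 10 possible last digits acting as pigeonholes.
With 10 × 8 = 80 positive integers we could place exactly 8 in each, with no class reaching 9.
One more forces some class to hold 9, so 80 + 1 = 81.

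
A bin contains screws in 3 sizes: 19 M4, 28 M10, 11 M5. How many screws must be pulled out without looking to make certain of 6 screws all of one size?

Treat the 3 sizes as pigeonholes.
The worst case takes 5 screws of each size without reaching 6 of any: 3 × 5 = 15.
The next screw must bring some size to 6, so 15 + 1 = 16.

16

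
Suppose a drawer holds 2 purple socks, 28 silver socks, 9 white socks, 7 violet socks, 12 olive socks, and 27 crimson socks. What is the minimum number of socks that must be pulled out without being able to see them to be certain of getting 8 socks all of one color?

In the worst case we take at most 7 of each color, but all 2 purple (fewer than 7), giving 2 + 7 + 7 + 7 + 7 + 7 = 37.
One more sock then forces some color to 8, so 37 + 1 = 38.

38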